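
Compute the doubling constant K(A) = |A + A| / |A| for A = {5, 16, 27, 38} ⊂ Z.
K = |A + A| / |A| = 7/4

Enumerate A + A = {a + b : a, b ∈ A}. With |A| = 4, there are |A|^2 = 16 ordered sum pairs; collecting distinct values, A + A = {10, 21, 32, 43, 54, 65, 76}, so |A + A| = 7. Thus K = 7/4. Here |A + A| = 2|A| − 1 = 7, the minimum possible — so K = 7/4 is minimal, which holds iff A is an arithmetic progression.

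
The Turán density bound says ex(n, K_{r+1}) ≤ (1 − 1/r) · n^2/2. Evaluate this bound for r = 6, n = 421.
Turán density bound = (5/6) · 421^2/2 = 886205/12 ≈ 73850.4167

Turán's theorem: ex(n, K_{r+1}) is achieved by the complete r-partite Turán graph T(n, r) with parts as balanced as possible, and is at most (1 − 1/r) · n^2/2. For r = 6, n = 421: the density bound is (5/6) · 177241/2 = 886205/12 ≈ 73850.4167. The integer-valued extremum is e(T(421, 6)) = 73850, which is strictly less than the density bound 886205/12 since 6 ∤ 421 (the parts of T(421, 6) cannot all be equal).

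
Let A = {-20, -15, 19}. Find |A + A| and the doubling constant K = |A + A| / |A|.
K = |A + A| / |A| = 6/3 = 2

Enumerate A + A = {a + b : a, b ∈ A}. With |A| = 3, there are |A|^2 = 9 ordered sum pairs; collecting distinct values, A + A = {-40, -35, -30, -1, 4, 38}, so |A + A| = 6. Thus K = 6/3 = 2. For comparison, the minimum possible |A + A| over all 3-element sets is 2·3 − 1 = 5 (so min K = 5/3), attained only by arithmetic progressions.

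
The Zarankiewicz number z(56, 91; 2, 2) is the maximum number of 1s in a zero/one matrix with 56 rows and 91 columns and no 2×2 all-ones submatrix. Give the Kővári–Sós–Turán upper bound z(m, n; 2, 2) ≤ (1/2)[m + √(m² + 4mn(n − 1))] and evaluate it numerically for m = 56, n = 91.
z(56, 91; 2, 2) ≤ (1/2)[56 + √(56² + 4·56·91·90)] = (1/2)[56 + √1837696] = 705.8082

Kővári–Sós–Turán: let r_1, ..., r_56 be the row sums and z = Σ r_i the total number of 1s. Each pair of columns can share at most one row with both entries 1 (else a 2×2 all-ones block appears), so Σ_i C(r_i, 2) ≤ C(91, 2) = 4095. By convexity Σ_i C(r_i, 2) ≥ 56·C(z/56, 2) = z(z − 56)/(2·56), giving z² − 56z − 56·91·90 ≤ 0 and hence z ≤ (1/2)[56 + √(3136 + 4·458640)] = (1/2)[56 + √1837696] ≈ (1/2)(56 + 1355.6165) = 705.8082.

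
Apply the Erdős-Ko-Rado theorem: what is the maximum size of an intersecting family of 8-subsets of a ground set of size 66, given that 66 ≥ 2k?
max |F| = C(65, 7) = 696190560

Erdős-Ko-Rado (1961): when n ≥ 2k, max |F| = C(n−1, k−1). The bound is attained by the star {A : i ∈ A} for any fixed i ∈ [n]. Here C(66−1, 8−1) = C(65, 7) = 696190560.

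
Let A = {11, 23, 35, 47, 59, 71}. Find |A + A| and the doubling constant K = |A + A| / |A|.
K = |A + A| / |A| = 11/6

Enumerate A + A = {a + b : a, b ∈ A}. With |A| = 6, there are |A|^2 = 36 ordered sum pairs; collecting distinct values, A + A = {22, 34, 46, 58, 70, 82, 94, 106, 118, 130, 142}, so |A + A| = 11. Thus K = 11/6. Here |A + A| = 2|A| − 1 = 11, the minimum possible — so K = 11/6 is minimal, which holds iff A is an arithmetic progression.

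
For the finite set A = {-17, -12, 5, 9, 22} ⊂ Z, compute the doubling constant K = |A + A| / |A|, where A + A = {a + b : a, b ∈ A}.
K = |A + A| / |A| = 14/5

Enumerate A + A = {a + b : a, b ∈ A}. With |A| = 5, there are |A|^2 = 25 ordered sum pairs; collecting distinct values, A + A = {-34, -29, -24, -12, -8, -7, -3, 5, 10, 14, 18, 27, 31, 44}, so |A + A| = 14. Thus K = 14/5. For comparison, the minimum possible |A + A| over all 5-element sets is 2·5 − 1 = 9 (so min K = 9/5), attained only by arithmetic progressions.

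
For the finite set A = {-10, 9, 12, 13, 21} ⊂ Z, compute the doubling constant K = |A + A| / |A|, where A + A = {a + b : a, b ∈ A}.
K = |A + A| / |A| = 15/5 = 3

Enumerate A + A = {a + b : a, b ∈ A}. With |A| = 5, there are |A|^2 = 25 ordered sum pairs; collecting distinct values, A + A = {-20, -1, 2, 3, 11, 18, 21, 22, 24, 25, 26, 30, 33, 34, 42}, so |A + A| = 15. Thus K = 15/5 = 3. For comparison, the minimum possible |A + A| over all 5-element sets is 2·5 − 1 = 9 (so min K = 9/5), attained only by arithmetic progressions.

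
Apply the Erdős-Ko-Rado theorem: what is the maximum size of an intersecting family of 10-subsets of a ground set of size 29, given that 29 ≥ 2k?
max |F| = C(28, 9) = 6906900

Erdős-Ko-Rado (1961): when n ≥ 2k, max |F| = C(n−1, k−1). The bound is attained by the star {A : i ∈ A} for any fixed i ∈ [n]. Here C(29−1, 10−1) = C(28, 9) = 6906900.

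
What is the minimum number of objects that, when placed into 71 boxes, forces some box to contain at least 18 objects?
n = (18 − 1)·71 + 1 = 1208

By the generalised pigeonhole principle, to guarantee some box contains ≥ r objects we need more than (r − 1) · k objects total. Threshold: n = (r − 1) · k + 1. With r = 18 and k = 71: n = 17 · 71 + 1 = 1207 + 1 = 1208. For n = 1207 = 17 · 71, we can put exactly 17 objects in every box, avoiding 18 in any single one — so 1208 is tight.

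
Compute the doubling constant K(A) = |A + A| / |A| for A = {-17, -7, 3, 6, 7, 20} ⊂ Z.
K = |A + A| / |A| = 19/6

Enumerate A + A = {a + b : a, b ∈ A}. With |A| = 6, there are |A|^2 = 36 ordered sum pairs; collecting distinct values, A + A = {-34, -24, -14, -11, -10, -4, -1, 0, 3, 6, 9, 10, 12, 13, 14, 23, 26, 27, 40}, so |A + A| = 19. Thus K = 19/6. For comparison, the minimum possible |A + A| over all 6-element sets is 2·6 − 1 = 11 (so min K = 11/6), attained only by arithmetic progressions.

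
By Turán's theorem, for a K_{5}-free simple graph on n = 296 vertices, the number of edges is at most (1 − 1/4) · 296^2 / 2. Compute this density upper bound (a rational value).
Turán density bound = (3/4) · 296^2/2 = 32856

Turán's theorem: ex(n, K_{r+1}) is achieved by the complete r-partite Turán graph T(n, r) with parts as balanced as possible, and is at most (1 − 1/r) · n^2/2. For r = 4, n = 296: the density bound is (3/4) · 87616/2 = 32856. Since 4 ∣ 296, the Turán graph T(296, 4) has parts of equal size 74, and its edge count e(T(296, 4)) = 32856 attains the density bound exactly.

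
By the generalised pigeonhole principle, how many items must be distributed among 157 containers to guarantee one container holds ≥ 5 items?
n = (5 − 1)·157 + 1 = 629

By the generalised pigeonhole principle, to guarantee some box contains ≥ r objects we need more than (r − 1) · k objects total. Threshold: n = (r − 1) · k + 1. With r = 5 and k = 157: n = 4 · 157 + 1 = 628 + 1 = 629. For n = 628 = 4 · 157, we can put exactly 4 objects in every box, avoiding 5 in any single one — so 629 is tight.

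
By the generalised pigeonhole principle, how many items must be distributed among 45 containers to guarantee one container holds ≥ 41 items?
n = (41 − 1)·45 + 1 = 1801

By the generalised pigeonhole principle, to guarantee some box contains ≥ r objects we need more than (r − 1) · k objects total. Threshold: n = (r − 1) · k + 1. With r = 41 and k = 45: n = 40 · 45 + 1 = 1800 + 1 = 1801. For n = 1800 = 40 · 45, we can put exactly 40 objects in every box, avoiding 41 in any single one — so 1801 is tight.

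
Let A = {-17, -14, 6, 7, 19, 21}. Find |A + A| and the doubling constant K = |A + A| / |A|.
K = |A + A| / |A| = 21/6 = 7/2

Enumerate A + A = {a + b : a, b ∈ A}. With |A| = 6, there are |A|^2 = 36 ordered sum pairs; collecting distinct values, A + A = {-34, -31, -28, -11, -10, -8, -7, 2, 4, 5, 7, 12, 13, 14, 25, 26, 27, 28, 38, 40, 42}, so |A + A| = 21. Thus K = 21/6 = 7/2. For comparison, the minimum possible |A + A| over all 6-element sets is 2·6 − 1 = 11 (so min K = 11/6), attained only by arithmetic progressions.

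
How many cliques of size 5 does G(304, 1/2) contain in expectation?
E[# K_5] = C(304, 5) · (1/2)^C(5, 2) = 20932912560 / 2^10 = 1308307035/64 = 20442297.421875

For each 5-subset S of vertices (there are C(304, 5) = 20932912560 such S), let X_S = 1 if S induces a K_5 (all C(5, 2) = 10 edges present). Then P(X_S = 1) = (1/2)^10 = 1/1024. By linearity of expectation, E[# K_5] = C(304, 5) · (1/2)^10 = 20932912560 / 1024 = 1308307035/64 = 20442297.421875.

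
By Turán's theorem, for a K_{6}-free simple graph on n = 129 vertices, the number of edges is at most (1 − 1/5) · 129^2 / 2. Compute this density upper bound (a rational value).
Turán density bound = (4/5) · 129^2/2 = 33282/5 ≈ 6656.4

Turán's theorem: ex(n, K_{r+1}) is achieved by the complete r-partite Turán graph T(n, r) with parts as balanced as possible, and is at most (1 − 1/r) · n^2/2. For r = 5, n = 129: the density bound is (4/5) · 16641/2 = 33282/5 ≈ 6656.4. The integer-valued extremum is e(T(129, 5)) = 6656, which is strictly less than the density bound 33282/5 since 5 ∤ 129 (the parts of T(129, 5) cannot all be equal).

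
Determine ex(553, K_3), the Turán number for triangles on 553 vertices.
ex(553, K_3) = ⌊553^2/4⌋ = 76452

Mantel (1907): a triangle-free graph on n vertices has at most ⌊n^2/4⌋ edges, with equality for the complete bipartite graph K_{⌊n/2⌋, ⌈n/2⌉}. For n = 553: ⌊553^2/4⌋ = ⌊305809/4⌋ = 76452. The extremal graph is K_{276, 277}, which has 276·277 = 76452 edges.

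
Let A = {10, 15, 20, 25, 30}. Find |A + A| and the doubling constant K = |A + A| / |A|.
K = |A + A| / |A| = 9/5

Enumerate A + A = {a + b : a, b ∈ A}. With |A| = 5, there are |A|^2 = 25 ordered sum pairs; collecting distinct values, A + A = {20, 25, 30, 35, 40, 45, 50, 55, 60}, so |A + A| = 9. Thus K = 9/5. Here |A + A| = 2|A| − 1 = 9, the minimum possible — so K = 9/5 is minimal, which holds iff A is an arithmetic progression.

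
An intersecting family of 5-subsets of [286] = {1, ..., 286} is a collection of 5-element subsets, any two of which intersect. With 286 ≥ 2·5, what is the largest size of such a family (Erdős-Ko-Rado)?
max |F| = C(285, 4) = 269145735

The Erdős-Ko-Rado theorem states: for n ≥ 2k, an intersecting family of k-subsets of an n-element set has size at most C(n − 1, k − 1), with equality for 'star' families {A ⊆ [n] : |A| = k, i ∈ A} (fix an element i). For n = 286, k = 5: C(285, 4) = 269145735.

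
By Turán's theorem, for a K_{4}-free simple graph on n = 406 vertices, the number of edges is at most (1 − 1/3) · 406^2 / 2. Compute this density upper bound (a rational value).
Turán density bound = (2/3) · 406^2/2 = 164836/3 ≈ 54945.3333

Turán's theorem: ex(n, K_{r+1}) is achieved by the complete r-partite Turán graph T(n, r) with parts as balanced as possible, and is at most (1 − 1/r) · n^2/2. For r = 3, n = 406: the density bound is (2/3) · 164836/2 = 164836/3 ≈ 54945.3333. The integer-valued extremum is e(T(406, 3)) = 54945, which is strictly less than the density bound 164836/3 since 3 ∤ 406 (the parts of T(406, 3) cannot all be equal).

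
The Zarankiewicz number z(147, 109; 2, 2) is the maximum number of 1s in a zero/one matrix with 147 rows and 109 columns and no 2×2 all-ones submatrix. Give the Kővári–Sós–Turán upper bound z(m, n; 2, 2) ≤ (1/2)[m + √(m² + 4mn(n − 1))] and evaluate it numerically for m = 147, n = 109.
z(147, 109; 2, 2) ≤ (1/2)[147 + √(147² + 4·147·109·108)] = (1/2)[147 + √6943545] = 1391.0304

Kővári–Sós–Turán: let r_1, ..., r_147 be the row sums and z = Σ r_i the total number of 1s. Each pair of columns can share at most one row with both entries 1 (else a 2×2 all-ones block appears), so Σ_i C(r_i, 2) ≤ C(109, 2) = 5886. By convexity Σ_i C(r_i, 2) ≥ 147·C(z/147, 2) = z(z − 147)/(2·147), giving z² − 147z − 147·109·108 ≤ 0 and hence z ≤ (1/2)[147 + √(21609 + 4·1730484)] = (1/2)[147 + √6943545] ≈ (1/2)(147 + 2635.0607) = 1391.0304.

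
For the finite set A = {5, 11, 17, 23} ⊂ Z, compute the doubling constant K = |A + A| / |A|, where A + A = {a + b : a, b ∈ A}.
K = |A + A| / |A| = 7/4

Enumerate A + A = {a + b : a, b ∈ A}. With |A| = 4, there are |A|^2 = 16 ordered sum pairs; collecting distinct values, A + A = {10, 16, 22, 28, 34, 40, 46}, so |A + A| = 7. Thus K = 7/4. Here |A + A| = 2|A| − 1 = 7, the minimum possible — so K = 7/4 is minimal, which holds iff A is an arithmetic progression.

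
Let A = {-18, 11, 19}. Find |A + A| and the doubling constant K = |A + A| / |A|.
K = |A + A| / |A| = 6/3 = 2

Enumerate A + A = {a + b : a, b ∈ A}. With |A| = 3, there are |A|^2 = 9 ordered sum pairs; collecting distinct values, A + A = {-36, -7, 1, 22, 30, 38}, so |A + A| = 6. Thus K = 6/3 = 2. For comparison, the minimum possible |A + A| over all 3-element sets is 2·3 − 1 = 5 (so min K = 5/3), attained only by arithmetic progressions.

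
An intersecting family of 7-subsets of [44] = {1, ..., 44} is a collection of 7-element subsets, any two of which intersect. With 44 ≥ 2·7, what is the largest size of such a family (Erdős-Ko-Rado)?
max |F| = C(43, 6) = 6096454

The Erdős-Ko-Rado theorem states: for n ≥ 2k, an intersecting family of k-subsets of an n-element set has size at most C(n − 1, k − 1), with equality for 'star' families {A ⊆ [n] : |A| = k, i ∈ A} (fix an element i). For n = 44, k = 7: C(43, 6) = 6096454.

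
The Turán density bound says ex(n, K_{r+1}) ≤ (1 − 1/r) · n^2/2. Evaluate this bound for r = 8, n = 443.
Turán density bound = (7/8) · 443^2/2 = 1373743/16 ≈ 85858.9375

Turán's theorem: ex(n, K_{r+1}) is achieved by the complete r-partite Turán graph T(n, r) with parts as balanced as possible, and is at most (1 − 1/r) · n^2/2. For r = 8, n = 443: the density bound is (7/8) · 196249/2 = 1373743/16 ≈ 85858.9375. The integer-valued extremum is e(T(443, 8)) = 85858, which is strictly less than the density bound 1373743/16 since 8 ∤ 443 (the parts of T(443, 8) cannot all be equal).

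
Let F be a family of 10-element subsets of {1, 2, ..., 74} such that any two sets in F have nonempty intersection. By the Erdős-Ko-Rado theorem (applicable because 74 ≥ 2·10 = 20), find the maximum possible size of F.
max |F| = C(73, 9) = 97082021465

The Erdős-Ko-Rado theorem states: for n ≥ 2k, an intersecting family of k-subsets of an n-element set has size at most C(n − 1, k − 1), with equality for 'star' families {A ⊆ [n] : |A| = k, i ∈ A} (fix an element i). For n = 74, k = 10: C(73, 9) = 97082021465.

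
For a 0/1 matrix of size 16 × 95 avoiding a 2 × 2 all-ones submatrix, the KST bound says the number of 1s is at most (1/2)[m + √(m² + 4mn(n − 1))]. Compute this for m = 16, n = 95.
z(16, 95; 2, 2) ≤ (1/2)[16 + √(16² + 4·16·95·94)] = (1/2)[16 + √571776] = 386.0794

Kővári–Sós–Turán: let r_1, ..., r_16 be the row sums and z = Σ r_i the total number of 1s. Each pair of columns can share at most one row with both entries 1 (else a 2×2 all-ones block appears), so Σ_i C(r_i, 2) ≤ C(95, 2) = 4465. By convexity Σ_i C(r_i, 2) ≥ 16·C(z/16, 2) = z(z − 16)/(2·16), giving z² − 16z − 16·95·94 ≤ 0 and hence z ≤ (1/2)[16 + √(256 + 4·142880)] = (1/2)[16 + √571776] ≈ (1/2)(16 + 756.1587) = 386.0794.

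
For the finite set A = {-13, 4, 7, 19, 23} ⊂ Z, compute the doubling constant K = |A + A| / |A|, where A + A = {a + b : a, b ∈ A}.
K = |A + A| / |A| = 15/5 = 3

Enumerate A + A = {a + b : a, b ∈ A}. With |A| = 5, there are |A|^2 = 25 ordered sum pairs; collecting distinct values, A + A = {-26, -9, -6, 6, 8, 10, 11, 14, 23, 26, 27, 30, 38, 42, 46}, so |A + A| = 15. Thus K = 15/5 = 3. For comparison, the minimum possible |A + A| over all 5-element sets is 2·5 − 1 = 9 (so min K = 9/5), attained only by arithmetic progressions.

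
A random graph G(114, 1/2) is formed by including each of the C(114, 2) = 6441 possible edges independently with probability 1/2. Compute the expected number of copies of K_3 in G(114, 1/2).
E[# K_3] = C(114, 3) · (1/2)^C(3, 2) = 240464 / 2^3 = 30058

For each 3-subset S of vertices (there are C(114, 3) = 240464 such S), let X_S = 1 if S induces a K_3 (all C(3, 2) = 3 edges present). Then P(X_S = 1) = (1/2)^3 = 1/8. By linearity of expectation, E[# K_3] = C(114, 3) · (1/2)^3 = 240464 / 8 = 30058.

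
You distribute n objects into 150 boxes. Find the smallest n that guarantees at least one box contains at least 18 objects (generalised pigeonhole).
n = (18 − 1)·150 + 1 = 2551

By the generalised pigeonhole principle, to guarantee some box contains ≥ r objects we need more than (r − 1) · k objects total. Threshold: n = (r − 1) · k + 1. With r = 18 and k = 150: n = 17 · 150 + 1 = 2550 + 1 = 2551. For n = 2550 = 17 · 150, we can put exactly 17 objects in every box, avoiding 18 in any single one — so 2551 is tight.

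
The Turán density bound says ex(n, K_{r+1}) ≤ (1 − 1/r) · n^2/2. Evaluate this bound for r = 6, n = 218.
Turán density bound = (5/6) · 218^2/2 = 59405/3 ≈ 19801.6667

Turán's theorem: ex(n, K_{r+1}) is achieved by the complete r-partite Turán graph T(n, r) with parts as balanced as possible, and is at most (1 − 1/r) · n^2/2. For r = 6, n = 218: the density bound is (5/6) · 47524/2 = 59405/3 ≈ 19801.6667. The integer-valued extremum is e(T(218, 6)) = 19801, which is strictly less than the density bound 59405/3 since 6 ∤ 218 (the parts of T(218, 6) cannot all be equal).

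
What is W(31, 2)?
W(31, 2) = 31 + 1 = 32

A 2-term AP is any pair of integers, so a monochromatic 2-AP exists iff some colour is used at least twice. With 31 colours, the colouring i ↦ i on {1, ..., 31} uses each colour once, avoiding any monochromatic pair, so W(31, 2) > 31. For {1, ..., 32}, pigeonhole forces two integers of the same colour, which form a monochromatic 2-AP. Hence W(31, 2) = 32.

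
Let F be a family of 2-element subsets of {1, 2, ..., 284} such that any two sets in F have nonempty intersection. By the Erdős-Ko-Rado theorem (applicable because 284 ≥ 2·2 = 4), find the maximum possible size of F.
max |F| = C(283, 1) = 283

The Erdős-Ko-Rado theorem states: for n ≥ 2k, an intersecting family of k-subsets of an n-element set has size at most C(n − 1, k − 1), with equality for 'star' families {A ⊆ [n] : |A| = k, i ∈ A} (fix an element i). For n = 284, k = 2: C(283, 1) = 283.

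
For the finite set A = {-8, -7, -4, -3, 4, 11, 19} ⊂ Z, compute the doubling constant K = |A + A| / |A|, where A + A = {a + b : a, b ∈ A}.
K = |A + A| / |A| = 25/7

Enumerate A + A = {a + b : a, b ∈ A}. With |A| = 7, there are |A|^2 = 49 ordered sum pairs; collecting distinct values, A + A = {-16, -15, -14, -12, -11, -10, -8, -7, -6, -4, -3, 0, 1, 3, 4, 7, 8, 11, 12, 15, 16, 22, 23, 30, 38}, so |A + A| = 25. Thus K = 25/7. For comparison, the minimum possible |A + A| over all 7-element sets is 2·7 − 1 = 13 (so min K = 13/7), attained only by arithmetic progressions.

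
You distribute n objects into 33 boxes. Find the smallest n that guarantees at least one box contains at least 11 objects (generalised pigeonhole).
n = (11 − 1)·33 + 1 = 331

By the generalised pigeonhole principle, to guarantee some box contains ≥ r objects we need more than (r − 1) · k objects total. Threshold: n = (r − 1) · k + 1. With r = 11 and k = 33: n = 10 · 33 + 1 = 330 + 1 = 331. For n = 330 = 10 · 33, we can put exactly 10 objects in every box, avoiding 11 in any single one — so 331 is tight.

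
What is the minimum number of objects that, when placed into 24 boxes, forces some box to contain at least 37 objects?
n = (37 − 1)·24 + 1 = 865

By the generalised pigeonhole principle, to guarantee some box contains ≥ r objects we need more than (r − 1) · k objects total. Threshold: n = (r − 1) · k + 1. With r = 37 and k = 24: n = 36 · 24 + 1 = 864 + 1 = 865. For n = 864 = 36 · 24, we can put exactly 36 objects in every box, avoiding 37 in any single one — so 865 is tight.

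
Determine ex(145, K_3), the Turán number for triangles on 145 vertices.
ex(145, K_3) = ⌊145^2/4⌋ = 5256

Mantel (1907): a triangle-free graph on n vertices has at most ⌊n^2/4⌋ edges, with equality for the complete bipartite graph K_{⌊n/2⌋, ⌈n/2⌉}. For n = 145: ⌊145^2/4⌋ = ⌊21025/4⌋ = 5256. The extremal graph is K_{72, 73}, which has 72·73 = 5256 edges.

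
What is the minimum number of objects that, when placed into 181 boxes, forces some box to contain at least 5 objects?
n = (5 − 1)·181 + 1 = 725

By the generalised pigeonhole principle, to guarantee some box contains ≥ r objects we need more than (r − 1) · k objects total. Threshold: n = (r − 1) · k + 1. With r = 5 and k = 181: n = 4 · 181 + 1 = 724 + 1 = 725. For n = 724 = 4 · 181, we can put exactly 4 objects in every box, avoiding 5 in any single one — so 725 is tight.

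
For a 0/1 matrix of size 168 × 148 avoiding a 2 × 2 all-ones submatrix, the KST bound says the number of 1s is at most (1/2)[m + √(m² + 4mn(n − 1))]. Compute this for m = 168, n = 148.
z(168, 148; 2, 2) ≤ (1/2)[168 + √(168² + 4·168·148·147)] = (1/2)[168 + √14648256] = 1997.652

Kővári–Sós–Turán: let r_1, ..., r_168 be the row sums and z = Σ r_i the total number of 1s. Each pair of columns can share at most one row with both entries 1 (else a 2×2 all-ones block appears), so Σ_i C(r_i, 2) ≤ C(148, 2) = 10878. By convexity Σ_i C(r_i, 2) ≥ 168·C(z/168, 2) = z(z − 168)/(2·168), giving z² − 168z − 168·148·147 ≤ 0 and hence z ≤ (1/2)[168 + √(28224 + 4·3655008)] = (1/2)[168 + √14648256] ≈ (1/2)(168 + 3827.304) = 1997.652.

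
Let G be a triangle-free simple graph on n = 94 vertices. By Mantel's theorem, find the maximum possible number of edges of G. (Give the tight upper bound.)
ex(94, K_3) = ⌊94^2/4⌋ = 2209

Mantel (1907): a triangle-free graph on n vertices has at most ⌊n^2/4⌋ edges, with equality for the complete bipartite graph K_{⌊n/2⌋, ⌈n/2⌉}. For n = 94: ⌊94^2/4⌋ = ⌊8836/4⌋ = 2209. The extremal graph is K_{47, 47}, which has 47·47 = 2209 edges.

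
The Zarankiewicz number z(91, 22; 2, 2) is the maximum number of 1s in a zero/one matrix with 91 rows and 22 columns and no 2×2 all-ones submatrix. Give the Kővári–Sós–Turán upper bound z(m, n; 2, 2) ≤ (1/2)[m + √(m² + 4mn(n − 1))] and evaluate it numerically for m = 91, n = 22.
z(91, 22; 2, 2) ≤ (1/2)[91 + √(91² + 4·91·22·21)] = (1/2)[91 + √176449] = 255.5292

Kővári–Sós–Turán: let r_1, ..., r_91 be the row sums and z = Σ r_i the total number of 1s. Each pair of columns can share at most one row with both entries 1 (else a 2×2 all-ones block appears), so Σ_i C(r_i, 2) ≤ C(22, 2) = 231. By convexity Σ_i C(r_i, 2) ≥ 91·C(z/91, 2) = z(z − 91)/(2·91), giving z² − 91z − 91·22·21 ≤ 0 and hence z ≤ (1/2)[91 + √(8281 + 4·42042)] = (1/2)[91 + √176449] ≈ (1/2)(91 + 420.0583) = 255.5292.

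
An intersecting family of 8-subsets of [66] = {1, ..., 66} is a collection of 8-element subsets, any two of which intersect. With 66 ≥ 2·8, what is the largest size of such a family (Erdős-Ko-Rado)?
max |F| = C(65, 7) = 696190560

The Erdős-Ko-Rado theorem states: for n ≥ 2k, an intersecting family of k-subsets of an n-element set has size at most C(n − 1, k − 1), with equality for 'star' families {A ⊆ [n] : |A| = k, i ∈ A} (fix an element i). For n = 66, k = 8: C(65, 7) = 696190560.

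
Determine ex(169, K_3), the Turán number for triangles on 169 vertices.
ex(169, K_3) = ⌊169^2/4⌋ = 7140

Mantel (1907): a triangle-free graph on n vertices has at most ⌊n^2/4⌋ edges, with equality for the complete bipartite graph K_{⌊n/2⌋, ⌈n/2⌉}. For n = 169: ⌊169^2/4⌋ = ⌊28561/4⌋ = 7140. The extremal graph is K_{84, 85}, which has 84·85 = 7140 edges.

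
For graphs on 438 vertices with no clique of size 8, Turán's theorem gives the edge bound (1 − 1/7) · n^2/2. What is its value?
Turán density bound = (6/7) · 438^2/2 = 575532/7 ≈ 82218.8571

Turán's theorem: ex(n, K_{r+1}) is achieved by the complete r-partite Turán graph T(n, r) with parts as balanced as possible, and is at most (1 − 1/r) · n^2/2. For r = 7, n = 438: the density bound is (6/7) · 191844/2 = 575532/7 ≈ 82218.8571. The integer-valued extremum is e(T(438, 7)) = 82218, which is strictly less than the density bound 575532/7 since 7 ∤ 438 (the parts of T(438, 7) cannot all be equal).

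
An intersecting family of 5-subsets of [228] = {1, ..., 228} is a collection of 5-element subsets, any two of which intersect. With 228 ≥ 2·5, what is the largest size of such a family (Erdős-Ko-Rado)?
max |F| = C(227, 4) = 107734200

The Erdős-Ko-Rado theorem states: for n ≥ 2k, an intersecting family of k-subsets of an n-element set has size at most C(n − 1, k − 1), with equality for 'star' families {A ⊆ [n] : |A| = k, i ∈ A} (fix an element i). For n = 228, k = 5: C(227, 4) = 107734200.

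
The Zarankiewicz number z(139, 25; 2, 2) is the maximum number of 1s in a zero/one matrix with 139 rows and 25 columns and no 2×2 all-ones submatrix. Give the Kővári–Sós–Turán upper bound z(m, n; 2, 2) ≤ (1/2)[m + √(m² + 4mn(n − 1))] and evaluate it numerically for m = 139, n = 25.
z(139, 25; 2, 2) ≤ (1/2)[139 + √(139² + 4·139·25·24)] = (1/2)[139 + √352921] = 366.5358

Kővári–Sós–Turán: let r_1, ..., r_139 be the row sums and z = Σ r_i the total number of 1s. Each pair of columns can share at most one row with both entries 1 (else a 2×2 all-ones block appears), so Σ_i C(r_i, 2) ≤ C(25, 2) = 300. By convexity Σ_i C(r_i, 2) ≥ 139·C(z/139, 2) = z(z − 139)/(2·139), giving z² − 139z − 139·25·24 ≤ 0 and hence z ≤ (1/2)[139 + √(19321 + 4·83400)] = (1/2)[139 + √352921] ≈ (1/2)(139 + 594.0715) = 366.5358.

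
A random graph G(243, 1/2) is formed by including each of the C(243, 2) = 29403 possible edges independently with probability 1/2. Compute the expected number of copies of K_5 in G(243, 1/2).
E[# K_5] = C(243, 5) · (1/2)^C(5, 2) = 6774333588 / 2^10 = 1693583397/256 ≈ 6615560.144531

For each 5-subset S of vertices (there are C(243, 5) = 6774333588 such S), let X_S = 1 if S induces a K_5 (all C(5, 2) = 10 edges present). Then P(X_S = 1) = (1/2)^10 = 1/1024. By linearity of expectation, E[# K_5] = C(243, 5) · (1/2)^10 = 6774333588 / 1024 = 1693583397/256 ≈ 6615560.144531.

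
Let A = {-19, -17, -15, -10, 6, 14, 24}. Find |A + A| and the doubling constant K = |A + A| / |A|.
K = |A + A| / |A| = 27/7

Enumerate A + A = {a + b : a, b ∈ A}. With |A| = 7, there are |A|^2 = 49 ordered sum pairs; collecting distinct values, A + A = {-38, -36, -34, -32, -30, -29, -27, -25, -20, -13, -11, -9, -5, -4, -3, -1, 4, 5, 7, 9, 12, 14, 20, 28, 30, 38, 48}, so |A + A| = 27. Thus K = 27/7. For comparison, the minimum possible |A + A| over all 7-element sets is 2·7 − 1 = 13 (so min K = 13/7), attained only by arithmetic progressions.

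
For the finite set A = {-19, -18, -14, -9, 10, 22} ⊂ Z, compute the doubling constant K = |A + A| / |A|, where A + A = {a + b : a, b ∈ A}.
K = |A + A| / |A| = 20/6 = 10/3

Enumerate A + A = {a + b : a, b ∈ A}. With |A| = 6, there are |A|^2 = 36 ordered sum pairs; collecting distinct values, A + A = {-38, -37, -36, -33, -32, -28, -27, -23, -18, -9, -8, -4, 1, 3, 4, 8, 13, 20, 32, 44}, so |A + A| = 20. Thus K = 20/6 = 10/3. For comparison, the minimum possible |A + A| over all 6-element sets is 2·6 − 1 = 11 (so min K = 11/6), attained only by arithmetic progressions.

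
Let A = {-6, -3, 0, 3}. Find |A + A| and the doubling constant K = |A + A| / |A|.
K = |A + A| / |A| = 7/4

Enumerate A + A = {a + b : a, b ∈ A}. With |A| = 4, there are |A|^2 = 16 ordered sum pairs; collecting distinct values, A + A = {-12, -9, -6, -3, 0, 3, 6}, so |A + A| = 7. Thus K = 7/4. Here |A + A| = 2|A| − 1 = 7, the minimum possible — so K = 7/4 is minimal, which holds iff A is an arithmetic progression.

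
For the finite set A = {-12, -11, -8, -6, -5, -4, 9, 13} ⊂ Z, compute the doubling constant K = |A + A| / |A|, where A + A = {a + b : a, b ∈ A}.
K = |A + A| / |A| = 29/8

Enumerate A + A = {a + b : a, b ∈ A}. With |A| = 8, there are |A|^2 = 64 ordered sum pairs; collecting distinct values, A + A = {-24, -23, -22, -20, -19, -18, -17, -16, -15, -14, -13, -12, -11, -10, -9, -8, -3, -2, 1, 2, 3, 4, 5, 7, 8, 9, 18, 22, 26}, so |A + A| = 29. Thus K = 29/8. For comparison, the minimum possible |A + A| over all 8-element sets is 2·8 − 1 = 15 (so min K = 15/8), attained only by arithmetic progressions.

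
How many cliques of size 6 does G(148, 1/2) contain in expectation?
E[# K_6] = C(148, 6) · (1/2)^C(6, 2) = 13172431272 / 2^15 = 1646553909/4096 ≈ 401990.700439

For each 6-subset S of vertices (there are C(148, 6) = 13172431272 such S), let X_S = 1 if S induces a K_6 (all C(6, 2) = 15 edges present). Then P(X_S = 1) = (1/2)^15 = 1/32768. By linearity of expectation, E[# K_6] = C(148, 6) · (1/2)^15 = 13172431272 / 32768 = 1646553909/4096 ≈ 401990.700439.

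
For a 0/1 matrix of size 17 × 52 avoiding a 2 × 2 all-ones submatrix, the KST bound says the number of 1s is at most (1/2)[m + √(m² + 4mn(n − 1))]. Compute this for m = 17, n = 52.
z(17, 52; 2, 2) ≤ (1/2)[17 + √(17² + 4·17·52·51)] = (1/2)[17 + √180625] = 221

Kővári–Sós–Turán: let r_1, ..., r_17 be the row sums and z = Σ r_i the total number of 1s. Each pair of columns can share at most one row with both entries 1 (else a 2×2 all-ones block appears), so Σ_i C(r_i, 2) ≤ C(52, 2) = 1326. By convexity Σ_i C(r_i, 2) ≥ 17·C(z/17, 2) = z(z − 17)/(2·17), giving z² − 17z − 17·52·51 ≤ 0 and hence z ≤ (1/2)[17 + √(289 + 4·45084)] = (1/2)[17 + √180625] ≈ (1/2)(17 + 425) = 221.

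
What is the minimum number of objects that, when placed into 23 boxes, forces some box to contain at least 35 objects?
n = (35 − 1)·23 + 1 = 783

By the generalised pigeonhole principle, to guarantee some box contains ≥ r objects we need more than (r − 1) · k objects total. Threshold: n = (r − 1) · k + 1. With r = 35 and k = 23: n = 34 · 23 + 1 = 782 + 1 = 783. For n = 782 = 34 · 23, we can put exactly 34 objects in every box, avoiding 35 in any single one — so 783 is tight.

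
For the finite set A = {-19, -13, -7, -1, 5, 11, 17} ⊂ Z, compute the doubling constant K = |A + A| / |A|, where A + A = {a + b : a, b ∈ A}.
K = |A + A| / |A| = 13/7

Enumerate A + A = {a + b : a, b ∈ A}. With |A| = 7, there are |A|^2 = 49 ordered sum pairs; collecting distinct values, A + A = {-38, -32, -26, -20, -14, -8, -2, 4, 10, 16, 22, 28, 34}, so |A + A| = 13. Thus K = 13/7. Here |A + A| = 2|A| − 1 = 13, the minimum possible — so K = 13/7 is minimal, which holds iff A is an arithmetic progression.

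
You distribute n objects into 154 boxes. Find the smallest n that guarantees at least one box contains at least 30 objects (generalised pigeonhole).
n = (30 − 1)·154 + 1 = 4467

By the generalised pigeonhole principle, to guarantee some box contains ≥ r objects we need more than (r − 1) · k objects total. Threshold: n = (r − 1) · k + 1. With r = 30 and k = 154: n = 29 · 154 + 1 = 4466 + 1 = 4467. For n = 4466 = 29 · 154, we can put exactly 29 objects in every box, avoiding 30 in any single one — so 4467 is tight.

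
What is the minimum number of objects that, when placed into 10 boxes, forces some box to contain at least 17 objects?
n = (17 − 1)·10 + 1 = 161

By the generalised pigeonhole principle, to guarantee some box contains ≥ r objects we need more than (r − 1) · k objects total. Threshold: n = (r − 1) · k + 1. With r = 17 and k = 10: n = 16 · 10 + 1 = 160 + 1 = 161. For n = 160 = 16 · 10, we can put exactly 16 objects in every box, avoiding 17 in any single one — so 161 is tight.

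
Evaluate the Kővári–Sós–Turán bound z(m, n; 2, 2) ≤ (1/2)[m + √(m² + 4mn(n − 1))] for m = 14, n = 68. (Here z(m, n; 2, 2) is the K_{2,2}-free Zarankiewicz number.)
z(14, 68; 2, 2) ≤ (1/2)[14 + √(14² + 4·14·68·67)] = (1/2)[14 + √255332] = 259.6519

Kővári–Sós–Turán: let r_1, ..., r_14 be the row sums and z = Σ r_i the total number of 1s. Each pair of columns can share at most one row with both entries 1 (else a 2×2 all-ones block appears), so Σ_i C(r_i, 2) ≤ C(68, 2) = 2278. By convexity Σ_i C(r_i, 2) ≥ 14·C(z/14, 2) = z(z − 14)/(2·14), giving z² − 14z − 14·68·67 ≤ 0 and hence z ≤ (1/2)[14 + √(196 + 4·63784)] = (1/2)[14 + √255332] ≈ (1/2)(14 + 505.3039) = 259.6519.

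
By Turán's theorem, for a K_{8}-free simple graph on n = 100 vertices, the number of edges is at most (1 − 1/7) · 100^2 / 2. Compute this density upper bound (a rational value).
Turán density bound = (6/7) · 100^2/2 = 30000/7 ≈ 4285.7143

Turán's theorem: ex(n, K_{r+1}) is achieved by the complete r-partite Turán graph T(n, r) with parts as balanced as possible, and is at most (1 − 1/r) · n^2/2. For r = 7, n = 100: the density bound is (6/7) · 10000/2 = 30000/7 ≈ 4285.7143. The integer-valued extremum is e(T(100, 7)) = 4285, which is strictly less than the density bound 30000/7 since 7 ∤ 100 (the parts of T(100, 7) cannot all be equal).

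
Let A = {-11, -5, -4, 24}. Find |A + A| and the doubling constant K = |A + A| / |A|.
K = |A + A| / |A| = 10/4 = 5/2

Enumerate A + A = {a + b : a, b ∈ A}. With |A| = 4, there are |A|^2 = 16 ordered sum pairs; collecting distinct values, A + A = {-22, -16, -15, -10, -9, -8, 13, 19, 20, 48}, so |A + A| = 10. Thus K = 10/4 = 5/2. For comparison, the minimum possible |A + A| over all 4-element sets is 2·4 − 1 = 7 (so min K = 7/4), attained only by arithmetic progressions.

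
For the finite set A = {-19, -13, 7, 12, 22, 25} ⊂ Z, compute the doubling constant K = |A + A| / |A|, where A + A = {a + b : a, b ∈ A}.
K = |A + A| / |A| = 21/6 = 7/2

Enumerate A + A = {a + b : a, b ∈ A}. With |A| = 6, there are |A|^2 = 36 ordered sum pairs; collecting distinct values, A + A = {-38, -32, -26, -12, -7, -6, -1, 3, 6, 9, 12, 14, 19, 24, 29, 32, 34, 37, 44, 47, 50}, so |A + A| = 21. Thus K = 21/6 = 7/2. For comparison, the minimum possible |A + A| over all 6-element sets is 2·6 − 1 = 11 (so min K = 11/6), attained only by arithmetic progressions.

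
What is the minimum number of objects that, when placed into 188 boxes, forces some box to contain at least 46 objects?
n = (46 − 1)·188 + 1 = 8461

By the generalised pigeonhole principle, to guarantee some box contains ≥ r objects we need more than (r − 1) · k objects total. Threshold: n = (r − 1) · k + 1. With r = 46 and k = 188: n = 45 · 188 + 1 = 8460 + 1 = 8461. For n = 8460 = 45 · 188, we can put exactly 45 objects in every box, avoiding 46 in any single one — so 8461 is tight.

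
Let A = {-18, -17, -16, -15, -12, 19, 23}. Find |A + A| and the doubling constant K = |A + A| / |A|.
K = |A + A| / |A| = 23/7

Enumerate A + A = {a + b : a, b ∈ A}. With |A| = 7, there are |A|^2 = 49 ordered sum pairs; collecting distinct values, A + A = {-36, -35, -34, -33, -32, -31, -30, -29, -28, -27, -24, 1, 2, 3, 4, 5, 6, 7, 8, 11, 38, 42, 46}, so |A + A| = 23. Thus K = 23/7. For comparison, the minimum possible |A + A| over all 7-element sets is 2·7 − 1 = 13 (so min K = 13/7), attained only by arithmetic progressions.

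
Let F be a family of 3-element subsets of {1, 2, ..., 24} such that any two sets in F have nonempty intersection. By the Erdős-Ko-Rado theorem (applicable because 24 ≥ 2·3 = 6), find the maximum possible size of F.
max |F| = C(23, 2) = 253

Erdős-Ko-Rado (1961): when n ≥ 2k, max |F| = C(n−1, k−1). The bound is attained by the star {A : i ∈ A} for any fixed i ∈ [n]. Here C(24−1, 3−1) = C(23, 2) = 253.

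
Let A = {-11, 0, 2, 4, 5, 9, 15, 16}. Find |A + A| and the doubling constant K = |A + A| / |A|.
K = |A + A| / |A| = 30/8 = 15/4

Enumerate A + A = {a + b : a, b ∈ A}. With |A| = 8, there are |A|^2 = 64 ordered sum pairs; collecting distinct values, A + A = {-22, -11, -9, -7, -6, -2, 0, 2, 4, 5, 6, 7, 8, 9, 10, 11, 13, 14, 15, 16, 17, 18, 19, 20, 21, 24, 25, 30, 31, 32}, so |A + A| = 30. Thus K = 30/8 = 15/4. For comparison, the minimum possible |A + A| over all 8-element sets is 2·8 − 1 = 15 (so min K = 15/8), attained only by arithmetic progressions.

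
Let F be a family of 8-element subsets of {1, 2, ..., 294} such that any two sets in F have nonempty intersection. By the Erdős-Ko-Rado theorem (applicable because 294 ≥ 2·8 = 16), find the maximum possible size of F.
max |F| = C(293, 7) = 34220247753264

Erdős-Ko-Rado (1961): when n ≥ 2k, max |F| = C(n−1, k−1). The bound is attained by the star {A : i ∈ A} for any fixed i ∈ [n]. Here C(294−1, 8−1) = C(293, 7) = 34220247753264.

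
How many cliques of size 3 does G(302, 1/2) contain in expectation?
E[# K_3] = C(302, 3) · (1/2)^C(3, 2) = 4545100 / 2^3 = 1136275/2 = 568137.5

For each 3-subset S of vertices (there are C(302, 3) = 4545100 such S), let X_S = 1 if S induces a K_3 (all C(3, 2) = 3 edges present). Then P(X_S = 1) = (1/2)^3 = 1/8. By linearity of expectation, E[# K_3] = C(302, 3) · (1/2)^3 = 4545100 / 8 = 1136275/2 = 568137.5.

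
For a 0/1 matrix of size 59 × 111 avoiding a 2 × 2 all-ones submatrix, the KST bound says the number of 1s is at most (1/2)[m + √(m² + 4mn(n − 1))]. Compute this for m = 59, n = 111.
z(59, 111; 2, 2) ≤ (1/2)[59 + √(59² + 4·59·111·110)] = (1/2)[59 + √2885041] = 878.7704

Kővári–Sós–Turán: let r_1, ..., r_59 be the row sums and z = Σ r_i the total number of 1s. Each pair of columns can share at most one row with both entries 1 (else a 2×2 all-ones block appears), so Σ_i C(r_i, 2) ≤ C(111, 2) = 6105. By convexity Σ_i C(r_i, 2) ≥ 59·C(z/59, 2) = z(z − 59)/(2·59), giving z² − 59z − 59·111·110 ≤ 0 and hence z ≤ (1/2)[59 + √(3481 + 4·720390)] = (1/2)[59 + √2885041] ≈ (1/2)(59 + 1698.5408) = 878.7704.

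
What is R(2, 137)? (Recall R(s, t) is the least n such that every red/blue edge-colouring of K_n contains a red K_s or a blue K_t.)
R(2, 137) = 137

R(2, k) = k for all k ≥ 2: in a 2-colouring of K_k, either some edge is red (a red K_2) or all edges are blue (a blue K_k). And K_{136} coloured all-blue has no blue K_137, so R(2, 137) > 136. Hence R(2, 137) = 137.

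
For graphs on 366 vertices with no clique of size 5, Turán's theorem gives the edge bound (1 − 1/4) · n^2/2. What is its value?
Turán density bound = (3/4) · 366^2/2 = 100467/2 ≈ 50233.5

Turán's theorem: ex(n, K_{r+1}) is achieved by the complete r-partite Turán graph T(n, r) with parts as balanced as possible, and is at most (1 − 1/r) · n^2/2. For r = 4, n = 366: the density bound is (3/4) · 133956/2 = 100467/2 ≈ 50233.5. The integer-valued extremum is e(T(366, 4)) = 50233, which is strictly less than the density bound 100467/2 since 4 ∤ 366 (the parts of T(366, 4) cannot all be equal).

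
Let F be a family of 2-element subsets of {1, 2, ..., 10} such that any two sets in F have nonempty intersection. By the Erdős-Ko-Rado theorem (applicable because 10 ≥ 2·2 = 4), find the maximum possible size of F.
max |F| = C(9, 1) = 9

Erdős-Ko-Rado (1961): when n ≥ 2k, max |F| = C(n−1, k−1). The bound is attained by the star {A : i ∈ A} for any fixed i ∈ [n]. Here C(10−1, 2−1) = C(9, 1) = 9.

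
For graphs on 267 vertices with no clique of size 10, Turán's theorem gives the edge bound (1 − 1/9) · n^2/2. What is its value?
Turán density bound = (8/9) · 267^2/2 = 31684

Turán's theorem: ex(n, K_{r+1}) is achieved by the complete r-partite Turán graph T(n, r) with parts as balanced as possible, and is at most (1 − 1/r) · n^2/2. For r = 9, n = 267: the density bound is (8/9) · 71289/2 = 31684. The integer-valued extremum is e(T(267, 9)) = 31683, which is strictly less than the density bound 31684 since 9 ∤ 267 (the parts of T(267, 9) cannot all be equal).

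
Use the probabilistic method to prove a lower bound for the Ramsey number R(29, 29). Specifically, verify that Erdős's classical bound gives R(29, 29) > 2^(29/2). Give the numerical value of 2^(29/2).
2^(29/2) = 23170.475; so R(29, 29) > 23170.475

Colour each edge of K_n uniformly at random with red/blue. The expected number of monochromatic K_29 is C(n, 29) · 2 · 2^(−C(29,2)). If C(n, 29) · 2^(1 − C(29,2)) < 1, then with positive probability no monochromatic K_29 exists, so R(29, 29) > n. The standard estimate C(n, 29) ≤ n^29/29! shows this inequality holds whenever n ≤ 2^(29/2) (since 29! · 2^(C(29,2) − 1) > 2^(29^2/2) ≥ n^29). Hence R(29, 29) > 2^(29/2) = 23170.475.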